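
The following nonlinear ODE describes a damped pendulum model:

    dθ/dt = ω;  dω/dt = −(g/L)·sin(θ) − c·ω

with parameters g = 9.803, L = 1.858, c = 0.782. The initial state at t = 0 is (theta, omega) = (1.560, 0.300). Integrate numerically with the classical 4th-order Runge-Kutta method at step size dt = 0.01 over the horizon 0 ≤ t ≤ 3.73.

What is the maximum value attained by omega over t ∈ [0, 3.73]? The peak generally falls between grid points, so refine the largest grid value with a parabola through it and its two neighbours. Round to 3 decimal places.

max omega = 1.428

t=0.000: state=(1.560, 0.300)
step 1 (dt=0.01): k1=(0.300, -5.510), k2=(0.272, -5.489), k3=(0.273, -5.489), k4=(0.245, -5.468); state += dt/6·(k1+2k2+2k3+k4)
t=0.010: state=(1.563, 0.245)
t=0.020: state=(1.565, 0.191)
t=0.030: state=(1.567, 0.137)
continuing one RK4 step at a time; state shown every 20 steps (Δt=0.2):
t=0.200: state=(1.515, -0.720)
t=0.400: state=(1.283, -1.578)
t=0.600: state=(0.899, -2.213)
t=0.800: state=(0.422, -2.485)
t=1.000: state=(-0.063, -2.288)
t=1.200: state=(-0.466, -1.689)
t=1.400: state=(-0.725, -0.884)
t=1.600: state=(-0.819, -0.064)
t=1.800: state=(-0.758, 0.645)
t=2.000: state=(-0.574, 1.159)
t=2.200: state=(-0.312, 1.410)
t=2.400: state=(-0.030, 1.367)
t=2.600: state=(0.218, 1.070)
t=2.800: state=(0.388, 0.615)
t=3.000: state=(0.461, 0.116)
t=3.200: state=(0.438, -0.331)
t=3.400: state=(0.336, -0.656)
t=3.600: state=(0.186, -0.813)
t=3.730: state=(0.079, -0.821)
largest grid value and its neighbours: omega(2.260)=1.42751, omega(2.270)=1.42785, omega(2.280)=1.42745
parabola through these three points peaks at t≈2.270 with omega≈1.42785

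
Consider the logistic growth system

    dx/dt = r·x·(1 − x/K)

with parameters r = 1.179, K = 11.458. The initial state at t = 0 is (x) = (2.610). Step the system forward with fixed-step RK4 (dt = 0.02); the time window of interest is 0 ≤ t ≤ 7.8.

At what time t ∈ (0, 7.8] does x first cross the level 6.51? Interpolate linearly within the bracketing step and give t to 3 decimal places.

t = 1.268

t=0.000: state=(2.610)
step 1 (dt=0.02): k1=(2.376), k2=(2.391), k3=(2.392), k4=(2.407); state += dt/6·(k1+2k2+2k3+k4)
t=0.020: state=(2.658)
t=0.040: state=(2.706)
t=0.060: state=(2.755)
continuing one RK4 step at a time; state shown every 25 steps (Δt=0.5):
t=0.500: state=(3.978)
t=1.000: state=(5.609)
t=1.260: state=(6.483)
next step: t=1.280: state=(6.549) — x has crossed 6.51
linear interpolation between t=1.260 (6.48283) and t=1.280 (6.54910) → t≈1.268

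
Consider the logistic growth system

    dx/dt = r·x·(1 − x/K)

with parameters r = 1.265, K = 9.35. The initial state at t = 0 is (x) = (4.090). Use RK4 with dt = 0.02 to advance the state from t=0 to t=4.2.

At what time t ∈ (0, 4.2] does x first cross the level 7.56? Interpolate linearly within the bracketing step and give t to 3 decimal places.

t=0.000: state=(4.090)
step 1 (dt=0.02): k1=(2.911), k2=(2.915), k3=(2.915), k4=(2.919); state += dt/6·(k1+2k2+2k3+k4)
t=0.020: state=(4.148)
t=0.040: state=(4.207)
t=0.060: state=(4.265)
continuing one RK4 step at a time; state shown every 10 steps (Δt=0.2):
t=0.200: state=(4.678)
t=0.400: state=(5.267)
t=0.600: state=(5.836)
t=0.800: state=(6.371)
t=1.000: state=(6.860)
t=1.200: state=(7.294)
t=1.320: state=(7.527)
next step: t=1.340: state=(7.564) — x has crossed 7.56
linear interpolation between t=1.320 (7.52729) and t=1.340 (7.56413) → t≈1.338

t = 1.338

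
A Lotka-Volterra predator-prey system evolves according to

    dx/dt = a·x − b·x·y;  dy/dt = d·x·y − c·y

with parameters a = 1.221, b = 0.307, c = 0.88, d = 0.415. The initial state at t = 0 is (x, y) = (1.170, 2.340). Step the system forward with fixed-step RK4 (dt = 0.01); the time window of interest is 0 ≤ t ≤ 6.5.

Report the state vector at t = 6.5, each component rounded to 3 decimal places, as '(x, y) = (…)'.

(x, y) = (1.276, 2.200)

t=0.000: state=(1.170, 2.340)
step 1 (dt=0.01): k1=(0.588, -0.923), k2=(0.591, -0.918), k3=(0.591, -0.918), k4=(0.594, -0.914); state += dt/6·(k1+2k2+2k3+k4)
t=0.010: state=(1.176, 2.331)
t=0.020: state=(1.182, 2.322)
t=0.030: state=(1.188, 2.313)
continuing one RK4 step at a time; state shown every 25 steps (Δt=0.25):
t=0.250: state=(1.337, 2.138)
t=0.500: state=(1.549, 1.992)
t=0.750: state=(1.811, 1.902)
t=1.000: state=(2.127, 1.872)
t=1.250: state=(2.498, 1.909)
t=1.500: state=(2.916, 2.028)
t=1.750: state=(3.360, 2.253)
t=2.000: state=(3.786, 2.621)
t=2.250: state=(4.118, 3.173)
t=2.500: state=(4.259, 3.941)
t=2.750: state=(4.121, 4.898)
t=3.000: state=(3.692, 5.908)
t=3.250: state=(3.077, 6.743)
t=3.500: state=(2.439, 7.201)
t=3.750: state=(1.897, 7.228)
t=4.000: state=(1.494, 6.908)
t=4.250: state=(1.216, 6.375)
t=4.500: state=(1.036, 5.746)
t=4.750: state=(0.928, 5.103)
t=5.000: state=(0.871, 4.494)
t=5.250: state=(0.856, 3.943)
t=5.500: state=(0.874, 3.461)
t=5.750: state=(0.924, 3.048)
t=6.000: state=(1.006, 2.703)
t=6.250: state=(1.122, 2.422)
t=6.500: state=(1.276, 2.200)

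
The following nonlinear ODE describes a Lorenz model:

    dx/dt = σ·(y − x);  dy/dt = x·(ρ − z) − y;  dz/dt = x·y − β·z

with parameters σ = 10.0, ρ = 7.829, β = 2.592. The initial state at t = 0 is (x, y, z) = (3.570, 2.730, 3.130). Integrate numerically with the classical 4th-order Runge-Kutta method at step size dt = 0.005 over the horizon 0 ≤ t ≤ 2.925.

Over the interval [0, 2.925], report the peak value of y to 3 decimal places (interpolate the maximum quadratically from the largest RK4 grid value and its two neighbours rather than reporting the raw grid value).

max y = 6.123

t=0.000: state=(3.570, 2.730, 3.130)
step 1 (dt=0.005): k1=(-8.400, 14.045, 1.633), k2=(-7.839, 13.897, 1.690), k3=(-7.857, 13.904, 1.692), k4=(-7.312, 13.761, 1.749); state += dt/6·(k1+2k2+2k3+k4)
t=0.005: state=(3.531, 2.800, 3.138)
t=0.010: state=(3.497, 2.868, 3.148)
t=0.015: state=(3.468, 2.935, 3.157)
continuing one RK4 step at a time; state shown every 20 steps (Δt=0.1):
t=0.100: state=(3.505, 3.962, 3.441)
t=0.200: state=(4.202, 5.056, 4.196)
t=0.300: state=(5.074, 5.896, 5.513)
t=0.400: state=(5.709, 6.093, 7.164)
t=0.500: state=(5.760, 5.473, 8.502)
t=0.600: state=(5.201, 4.435, 8.962)
t=0.700: state=(4.376, 3.558, 8.582)
t=0.800: state=(3.662, 3.078, 7.774)
t=0.900: state=(3.229, 2.947, 6.896)
t=1.000: state=(3.082, 3.062, 6.146)
t=1.100: state=(3.169, 3.354, 5.620)
t=1.200: state=(3.436, 3.775, 5.373)
t=1.300: state=(3.828, 4.261, 5.436)
t=1.400: state=(4.274, 4.714, 5.807)
t=1.500: state=(4.670, 5.001, 6.413)
t=1.600: state=(4.899, 5.014, 7.080)
t=1.700: state=(4.889, 4.757, 7.584)
t=1.800: state=(4.662, 4.359, 7.772)
t=1.900: state=(4.329, 3.987, 7.643)
t=2.000: state=(4.015, 3.743, 7.308)
t=2.100: state=(3.803, 3.655, 6.903)
t=2.200: state=(3.722, 3.706, 6.540)
t=2.300: state=(3.765, 3.861, 6.290)
t=2.400: state=(3.903, 4.077, 6.194)
t=2.500: state=(4.097, 4.303, 6.259)
t=2.600: state=(4.298, 4.484, 6.461)
t=2.700: state=(4.453, 4.570, 6.738)
t=2.800: state=(4.522, 4.541, 7.008)
t=2.900: state=(4.492, 4.418, 7.190)
t=2.925: state=(4.471, 4.378, 7.216)
largest grid value and its neighbours: y(0.370)=6.12200, y(0.375)=6.12265, y(0.380)=6.12111
parabola through these three points peaks at t≈0.374 with y≈6.12270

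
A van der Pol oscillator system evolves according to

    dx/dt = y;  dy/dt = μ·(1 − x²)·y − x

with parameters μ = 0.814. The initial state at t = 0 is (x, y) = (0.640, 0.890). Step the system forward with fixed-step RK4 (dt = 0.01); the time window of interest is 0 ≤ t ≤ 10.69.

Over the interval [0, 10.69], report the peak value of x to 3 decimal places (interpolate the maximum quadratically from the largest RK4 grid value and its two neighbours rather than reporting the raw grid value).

max x = 1.989

t=0.000: state=(0.640, 0.890)
step 1 (dt=0.01): k1=(0.890, -0.212), k2=(0.889, -0.221), k3=(0.889, -0.221), k4=(0.888, -0.231); state += dt/6·(k1+2k2+2k3+k4)
t=0.010: state=(0.649, 0.888)
t=0.020: state=(0.658, 0.885)
t=0.030: state=(0.667, 0.883)
continuing one RK4 step at a time; state shown every 50 steps (Δt=0.5):
t=0.500: state=(1.020, 0.560)
t=1.000: state=(1.158, -0.017)
t=1.500: state=(1.013, -0.550)
t=2.000: state=(0.610, -1.074)
t=2.500: state=(-0.085, -1.723)
t=3.000: state=(-1.048, -1.917)
t=3.500: state=(-1.727, -0.663)
t=4.000: state=(-1.778, 0.320)
t=4.500: state=(-1.498, 0.762)
t=5.000: state=(-1.021, 1.166)
t=5.500: state=(-0.289, 1.820)
t=6.000: state=(0.812, 2.448)
t=6.500: state=(1.795, 1.143)
t=7.000: state=(1.976, -0.205)
t=7.500: state=(1.740, -0.671)
t=8.000: state=(1.328, -0.986)
t=8.500: state=(0.727, -1.467)
t=9.000: state=(-0.198, -2.263)
t=9.500: state=(-1.391, -2.106)
t=10.000: state=(-1.985, -0.315)
t=10.500: state=(-1.903, 0.488)
t=10.690: state=(-1.796, 0.629)
largest grid value and its neighbours: x(6.870)=1.98906, x(6.880)=1.98919, x(6.890)=1.98911
parabola through these three points peaks at t≈6.881 with x≈1.98919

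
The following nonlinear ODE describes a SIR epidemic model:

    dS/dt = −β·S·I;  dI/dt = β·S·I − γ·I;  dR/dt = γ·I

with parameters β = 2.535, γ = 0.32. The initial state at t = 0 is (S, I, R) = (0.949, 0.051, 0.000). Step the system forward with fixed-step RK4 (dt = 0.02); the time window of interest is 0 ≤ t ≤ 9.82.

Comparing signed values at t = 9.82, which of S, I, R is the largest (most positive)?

largest component: R

t=0.000: state=(0.949, 0.051, 0.000)
step 1 (dt=0.02): k1=(-0.123, 0.106, 0.016), k2=(-0.125, 0.108, 0.017), k3=(-0.125, 0.108, 0.017), k4=(-0.128, 0.111, 0.017); state += dt/6·(k1+2k2+2k3+k4)
t=0.020: state=(0.946, 0.053, 0.000)
t=0.040: state=(0.944, 0.055, 0.001)
t=0.060: state=(0.941, 0.058, 0.001)
continuing one RK4 step at a time; state shown every 25 steps (Δt=0.5):
t=0.500: state=(0.849, 0.137, 0.014)
t=1.000: state=(0.647, 0.305, 0.048)
t=1.500: state=(0.387, 0.500, 0.113)
t=2.000: state=(0.190, 0.607, 0.203)
t=2.500: state=(0.087, 0.611, 0.302)
t=3.000: state=(0.041, 0.563, 0.396)
t=3.500: state=(0.021, 0.498, 0.481)
t=4.000: state=(0.012, 0.433, 0.556)
t=4.500: state=(0.007, 0.373, 0.620)
t=5.000: state=(0.005, 0.320, 0.675)
t=5.500: state=(0.003, 0.274, 0.723)
t=6.000: state=(0.002, 0.234, 0.763)
t=6.500: state=(0.002, 0.200, 0.798)
t=7.000: state=(0.001, 0.171, 0.828)
t=7.500: state=(0.001, 0.146, 0.853)
t=8.000: state=(0.001, 0.124, 0.875)
t=8.500: state=(0.001, 0.106, 0.893)
t=9.000: state=(0.001, 0.091, 0.909)
t=9.500: state=(0.001, 0.077, 0.922)
t=9.820: state=(0.001, 0.070, 0.930)
compare at T: S=0.001, I=0.070, R=0.930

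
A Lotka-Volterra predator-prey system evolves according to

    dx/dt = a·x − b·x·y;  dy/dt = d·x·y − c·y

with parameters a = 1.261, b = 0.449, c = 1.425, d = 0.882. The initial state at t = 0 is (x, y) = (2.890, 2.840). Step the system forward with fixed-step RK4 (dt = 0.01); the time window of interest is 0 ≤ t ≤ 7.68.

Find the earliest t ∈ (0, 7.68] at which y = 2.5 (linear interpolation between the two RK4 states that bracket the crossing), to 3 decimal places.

t = 2.231

t=0.000: state=(2.890, 2.840)
step 1 (dt=0.01): k1=(-0.041, 3.192), k2=(-0.062, 3.210), k3=(-0.062, 3.209), k4=(-0.083, 3.227); state += dt/6·(k1+2k2+2k3+k4)
t=0.010: state=(2.889, 2.872)
t=0.020: state=(2.888, 2.905)
t=0.030: state=(2.887, 2.937)
continuing one RK4 step at a time; state shown every 25 steps (Δt=0.25):
t=0.250: state=(2.744, 3.720)
t=0.500: state=(2.356, 4.587)
t=0.750: state=(1.865, 5.117)
t=1.000: state=(1.430, 5.143)
t=1.250: state=(1.121, 4.760)
t=1.500: state=(0.930, 4.171)
t=1.750: state=(0.827, 3.541)
t=2.000: state=(0.787, 2.960)
t=2.230: state=(0.794, 2.502)
next step: t=2.240: state=(0.796, 2.484) — y has crossed 2.5
linear interpolation between t=2.230 (2.50203) and t=2.240 (2.48398) → t≈2.231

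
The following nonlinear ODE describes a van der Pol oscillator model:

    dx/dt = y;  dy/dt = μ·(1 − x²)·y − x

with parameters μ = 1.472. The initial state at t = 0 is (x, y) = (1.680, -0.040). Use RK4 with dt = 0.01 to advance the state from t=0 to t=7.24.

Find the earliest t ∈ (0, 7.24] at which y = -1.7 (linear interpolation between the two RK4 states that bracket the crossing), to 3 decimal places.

t=0.000: state=(1.680, -0.040)
step 1 (dt=0.01): k1=(-0.040, -1.573), k2=(-0.048, -1.551), k3=(-0.048, -1.552), k4=(-0.056, -1.531); state += dt/6·(k1+2k2+2k3+k4)
t=0.010: state=(1.680, -0.056)
t=0.020: state=(1.679, -0.071)
t=0.030: state=(1.678, -0.085)
continuing one RK4 step at a time; state shown every 25 steps (Δt=0.25):
t=0.250: state=(1.630, -0.328)
t=0.500: state=(1.526, -0.494)
t=0.750: state=(1.386, -0.627)
t=1.000: state=(1.211, -0.776)
t=1.250: state=(0.993, -0.982)
t=1.500: state=(0.710, -1.309)
t=1.690: state=(0.427, -1.697)
next step: t=1.700: state=(0.410, -1.722) — y has crossed -1.7
linear interpolation between t=1.690 (-1.69721) and t=1.700 (-1.72215) → t≈1.691

t = 1.691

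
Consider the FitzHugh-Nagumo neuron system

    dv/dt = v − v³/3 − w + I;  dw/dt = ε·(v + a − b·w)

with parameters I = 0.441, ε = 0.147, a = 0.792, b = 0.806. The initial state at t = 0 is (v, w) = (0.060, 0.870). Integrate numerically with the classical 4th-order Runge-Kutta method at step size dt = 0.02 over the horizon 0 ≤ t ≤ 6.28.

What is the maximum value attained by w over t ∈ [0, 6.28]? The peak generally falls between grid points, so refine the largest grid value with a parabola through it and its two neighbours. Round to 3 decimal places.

max w = 0.874

t=0.000: state=(0.060, 0.870)
step 1 (dt=0.02): k1=(-0.369, 0.022), k2=(-0.373, 0.022), k3=(-0.373, 0.022), k4=(-0.377, 0.021); state += dt/6·(k1+2k2+2k3+k4)
t=0.020: state=(0.053, 0.870)
t=0.040: state=(0.045, 0.871)
t=0.060: state=(0.037, 0.871)
continuing one RK4 step at a time; state shown every 25 steps (Δt=0.5):
t=0.500: state=(-0.181, 0.873)
t=1.000: state=(-0.563, 0.853)
t=1.500: state=(-1.065, 0.803)
t=2.000: state=(-1.501, 0.720)
t=2.500: state=(-1.711, 0.619)
t=3.000: state=(-1.761, 0.516)
t=3.500: state=(-1.748, 0.417)
t=4.000: state=(-1.713, 0.326)
t=4.500: state=(-1.672, 0.243)
t=5.000: state=(-1.630, 0.168)
t=5.500: state=(-1.587, 0.100)
t=6.000: state=(-1.544, 0.039)
t=6.280: state=(-1.520, 0.008)
largest grid value and its neighbours: w(0.320)=0.87388, w(0.340)=0.87389, w(0.360)=0.87387
parabola through these three points peaks at t≈0.335 with w≈0.87389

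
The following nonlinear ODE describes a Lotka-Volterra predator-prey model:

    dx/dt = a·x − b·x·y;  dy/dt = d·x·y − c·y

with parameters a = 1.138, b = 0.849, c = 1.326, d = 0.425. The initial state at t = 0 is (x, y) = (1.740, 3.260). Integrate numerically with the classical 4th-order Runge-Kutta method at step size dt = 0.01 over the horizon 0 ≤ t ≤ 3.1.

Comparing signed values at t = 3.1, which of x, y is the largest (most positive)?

t=0.000: state=(1.740, 3.260)
step 1 (dt=0.01): k1=(-2.836, -1.912), k2=(-2.799, -1.926), k3=(-2.799, -1.926), k4=(-2.762, -1.939); state += dt/6·(k1+2k2+2k3+k4)
t=0.010: state=(1.712, 3.241)
t=0.020: state=(1.685, 3.221)
t=0.030: state=(1.658, 3.201)
continuing one RK4 step at a time; state shown every 20 steps (Δt=0.2):
t=0.200: state=(1.300, 2.841)
t=0.400: state=(1.046, 2.405)
t=0.600: state=(0.904, 2.003)
t=0.800: state=(0.833, 1.654)
t=1.000: state=(0.810, 1.360)
t=1.200: state=(0.825, 1.118)
t=1.400: state=(0.872, 0.921)
t=1.600: state=(0.949, 0.763)
t=1.800: state=(1.059, 0.638)
t=2.000: state=(1.203, 0.538)
t=2.200: state=(1.388, 0.461)
t=2.400: state=(1.620, 0.402)
t=2.600: state=(1.908, 0.358)
t=2.800: state=(2.261, 0.327)
t=3.000: state=(2.690, 0.310)
t=3.100: state=(2.936, 0.306)
compare at T: x=2.936, y=0.306

largest component: x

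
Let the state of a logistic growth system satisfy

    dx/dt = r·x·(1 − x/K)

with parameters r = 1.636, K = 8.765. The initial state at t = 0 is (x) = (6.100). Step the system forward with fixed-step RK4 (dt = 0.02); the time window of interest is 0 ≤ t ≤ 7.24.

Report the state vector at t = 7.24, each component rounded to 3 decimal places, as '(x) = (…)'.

t=0.000: state=(6.100)
step 1 (dt=0.02): k1=(3.034), k2=(3.015), k3=(3.015), k4=(2.995); state += dt/6·(k1+2k2+2k3+k4)
t=0.020: state=(6.160)
t=0.040: state=(6.220)
t=0.060: state=(6.278)
continuing one RK4 step at a time; state shown every 25 steps (Δt=0.5):
t=0.500: state=(7.348)
t=1.000: state=(8.078)
t=1.500: state=(8.448)
t=2.000: state=(8.622)
t=2.500: state=(8.701)
t=3.000: state=(8.737)
t=3.500: state=(8.753)
t=4.000: state=(8.759)
t=4.500: state=(8.763)
t=5.000: state=(8.764)
t=5.500: state=(8.765)
t=6.000: state=(8.765)
t=6.500: state=(8.765)
t=7.000: state=(8.765)
t=7.240: state=(8.765)

(x) = (8.765)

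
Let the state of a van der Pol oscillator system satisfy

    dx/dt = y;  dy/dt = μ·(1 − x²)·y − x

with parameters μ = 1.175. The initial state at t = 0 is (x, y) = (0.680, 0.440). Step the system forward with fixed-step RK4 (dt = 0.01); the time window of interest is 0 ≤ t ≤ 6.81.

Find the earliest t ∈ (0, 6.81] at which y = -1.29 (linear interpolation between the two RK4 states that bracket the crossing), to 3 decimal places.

t=0.000: state=(0.680, 0.440)
step 1 (dt=0.01): k1=(0.440, -0.402), k2=(0.438, -0.407), k3=(0.438, -0.407), k4=(0.436, -0.412); state += dt/6·(k1+2k2+2k3+k4)
t=0.010: state=(0.684, 0.436)
t=0.020: state=(0.689, 0.432)
t=0.030: state=(0.693, 0.427)
continuing one RK4 step at a time; state shown every 25 steps (Δt=0.25):
t=0.250: state=(0.775, 0.310)
t=0.500: state=(0.831, 0.132)
t=0.750: state=(0.838, -0.076)
t=1.000: state=(0.792, -0.299)
t=1.250: state=(0.687, -0.540)
t=1.500: state=(0.519, -0.818)
t=1.750: state=(0.273, -1.161)
t=1.830: state=(0.175, -1.288)
next step: t=1.840: state=(0.162, -1.305) — y has crossed -1.29
linear interpolation between t=1.830 (-1.28834) and t=1.840 (-1.30482) → t≈1.831

t = 1.831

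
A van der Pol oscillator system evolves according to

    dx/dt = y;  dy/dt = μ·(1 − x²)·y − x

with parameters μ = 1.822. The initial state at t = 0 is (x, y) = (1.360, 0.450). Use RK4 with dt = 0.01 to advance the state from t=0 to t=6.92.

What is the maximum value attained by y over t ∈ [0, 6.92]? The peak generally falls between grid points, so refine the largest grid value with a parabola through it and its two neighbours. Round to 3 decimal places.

t=0.000: state=(1.360, 0.450)
step 1 (dt=0.01): k1=(0.450, -2.057), k2=(0.440, -2.048), k3=(0.440, -2.048), k4=(0.430, -2.039); state += dt/6·(k1+2k2+2k3+k4)
t=0.010: state=(1.364, 0.430)
t=0.020: state=(1.369, 0.409)
t=0.030: state=(1.373, 0.389)
continuing one RK4 step at a time; state shown every 25 steps (Δt=0.25):
t=0.250: state=(1.414, 0.010)
t=0.500: state=(1.378, -0.278)
t=0.750: state=(1.282, -0.478)
t=1.000: state=(1.140, -0.660)
t=1.250: state=(0.948, -0.890)
t=1.500: state=(0.685, -1.253)
t=1.750: state=(0.298, -1.904)
t=2.000: state=(-0.305, -2.975)
t=2.250: state=(-1.146, -3.432)
t=2.500: state=(-1.804, -1.601)
t=2.750: state=(-1.999, -0.190)
t=3.000: state=(-1.983, 0.225)
t=3.250: state=(-1.910, 0.340)
t=3.500: state=(-1.818, 0.392)
t=3.750: state=(-1.714, 0.435)
t=4.000: state=(-1.600, 0.484)
t=4.250: state=(-1.471, 0.550)
t=4.500: state=(-1.323, 0.642)
t=4.750: state=(-1.146, 0.782)
t=5.000: state=(-0.924, 1.011)
t=5.250: state=(-0.626, 1.421)
t=5.500: state=(-0.184, 2.185)
t=5.750: state=(0.503, 3.322)
t=6.000: state=(1.373, 3.178)
t=6.250: state=(1.907, 1.087)
t=6.500: state=(2.018, 0.014)
t=6.750: state=(1.979, -0.270)
t=6.920: state=(1.927, -0.335)
largest grid value and its neighbours: y(5.860)=3.59930, y(5.870)=3.60216, y(5.880)=3.60029
parabola through these three points peaks at t≈5.871 with y≈3.60218

max y = 3.602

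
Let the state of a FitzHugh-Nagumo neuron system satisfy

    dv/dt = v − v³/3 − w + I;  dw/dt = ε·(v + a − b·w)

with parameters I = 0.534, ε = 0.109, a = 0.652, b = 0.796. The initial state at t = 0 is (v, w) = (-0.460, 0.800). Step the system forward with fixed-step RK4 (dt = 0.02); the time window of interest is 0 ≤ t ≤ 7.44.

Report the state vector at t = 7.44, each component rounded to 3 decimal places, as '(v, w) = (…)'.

t=0.000: state=(-0.460, 0.800)
step 1 (dt=0.02): k1=(-0.694, -0.048), k2=(-0.699, -0.049), k3=(-0.699, -0.049), k4=(-0.703, -0.050); state += dt/6·(k1+2k2+2k3+k4)
t=0.020: state=(-0.474, 0.799)
t=0.040: state=(-0.488, 0.798)
t=0.060: state=(-0.503, 0.797)
continuing one RK4 step at a time; state shown every 25 steps (Δt=0.5):
t=0.500: state=(-0.861, 0.766)
t=1.000: state=(-1.286, 0.711)
t=1.500: state=(-1.571, 0.638)
t=2.000: state=(-1.687, 0.558)
t=2.500: state=(-1.708, 0.479)
t=3.000: state=(-1.691, 0.402)
t=3.500: state=(-1.660, 0.331)
t=4.000: state=(-1.624, 0.264)
t=4.500: state=(-1.586, 0.202)
t=5.000: state=(-1.548, 0.144)
t=5.500: state=(-1.509, 0.091)
t=6.000: state=(-1.469, 0.043)
t=6.500: state=(-1.430, -0.001)
t=7.000: state=(-1.390, -0.042)
t=7.440: state=(-1.354, -0.074)

(v, w) = (-1.354, -0.074)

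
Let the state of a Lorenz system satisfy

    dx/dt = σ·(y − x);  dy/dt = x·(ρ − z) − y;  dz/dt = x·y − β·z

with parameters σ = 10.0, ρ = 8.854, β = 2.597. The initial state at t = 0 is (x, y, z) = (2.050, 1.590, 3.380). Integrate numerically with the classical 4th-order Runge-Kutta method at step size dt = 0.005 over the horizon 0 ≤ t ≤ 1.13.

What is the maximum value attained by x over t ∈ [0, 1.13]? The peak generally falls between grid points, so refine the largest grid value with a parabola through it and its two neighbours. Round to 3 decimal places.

max x = 6.806

t=0.000: state=(2.050, 1.590, 3.380)
step 1 (dt=0.005): k1=(-4.600, 9.632, -5.518), k2=(-4.244, 9.573, -5.452), k3=(-4.255, 9.577, -5.451), k4=(-3.908, 9.523, -5.384); state += dt/6·(k1+2k2+2k3+k4)
t=0.005: state=(2.029, 1.638, 3.353)
t=0.010: state=(2.011, 1.685, 3.326)
t=0.015: state=(1.996, 1.732, 3.300)
continuing one RK4 step at a time; state shown every 10 steps (Δt=0.05):
t=0.050: state=(1.969, 2.055, 3.139)
t=0.100: state=(2.102, 2.527, 2.974)
t=0.150: state=(2.379, 3.049, 2.905)
t=0.200: state=(2.766, 3.643, 2.955)
t=0.250: state=(3.252, 4.316, 3.157)
t=0.300: state=(3.827, 5.055, 3.553)
t=0.350: state=(4.473, 5.820, 4.182)
t=0.400: state=(5.158, 6.530, 5.075)
t=0.450: state=(5.821, 7.072, 6.219)
t=0.500: state=(6.377, 7.315, 7.535)
t=0.550: state=(6.727, 7.162, 8.860)
t=0.600: state=(6.793, 6.615, 9.981)
t=0.650: state=(6.554, 5.792, 10.716)
t=0.700: state=(6.060, 4.882, 10.991)
t=0.750: state=(5.415, 4.056, 10.851)
t=0.800: state=(4.737, 3.413, 10.413)
t=0.850: state=(4.116, 2.973, 9.802)
t=0.900: state=(3.606, 2.713, 9.119)
t=0.950: state=(3.225, 2.594, 8.430)
t=1.000: state=(2.971, 2.581, 7.776)
t=1.050: state=(2.829, 2.649, 7.183)
t=1.100: state=(2.785, 2.785, 6.664)
t=1.130: state=(2.800, 2.894, 6.394)
largest grid value and its neighbours: x(0.580)=6.80388, x(0.585)=6.80593, x(0.590)=6.80486
parabola through these three points peaks at t≈0.586 with x≈6.80597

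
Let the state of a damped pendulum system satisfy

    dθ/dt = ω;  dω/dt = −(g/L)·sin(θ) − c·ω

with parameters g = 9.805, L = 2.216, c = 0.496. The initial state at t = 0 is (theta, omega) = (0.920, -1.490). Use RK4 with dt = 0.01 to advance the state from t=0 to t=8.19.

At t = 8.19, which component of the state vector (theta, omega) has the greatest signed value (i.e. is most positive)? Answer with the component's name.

largest component: omega

t=0.000: state=(0.920, -1.490)
step 1 (dt=0.01): k1=(-1.490, -2.781), k2=(-1.504, -2.754), k3=(-1.504, -2.754), k4=(-1.518, -2.727); state += dt/6·(k1+2k2+2k3+k4)
t=0.010: state=(0.905, -1.518)
t=0.020: state=(0.890, -1.545)
t=0.030: state=(0.874, -1.571)
continuing one RK4 step at a time; state shown every 50 steps (Δt=0.5):
t=0.500: state=(-0.030, -1.975)
t=1.000: state=(-0.744, -0.696)
t=1.500: state=(-0.689, 0.834)
t=2.000: state=(-0.075, 1.389)
t=2.500: state=(0.469, 0.622)
t=3.000: state=(0.489, -0.499)
t=3.500: state=(0.083, -0.959)
t=4.000: state=(-0.306, -0.476)
t=4.500: state=(-0.341, 0.315)
t=5.000: state=(-0.069, 0.660)
t=5.500: state=(0.205, 0.345)
t=6.000: state=(0.237, -0.205)
t=6.500: state=(0.052, -0.454)
t=7.000: state=(-0.138, -0.245)
t=7.500: state=(-0.164, 0.136)
t=8.000: state=(-0.038, 0.313)
t=8.190: state=(0.020, 0.291)
compare at T: theta=0.020, omega=0.291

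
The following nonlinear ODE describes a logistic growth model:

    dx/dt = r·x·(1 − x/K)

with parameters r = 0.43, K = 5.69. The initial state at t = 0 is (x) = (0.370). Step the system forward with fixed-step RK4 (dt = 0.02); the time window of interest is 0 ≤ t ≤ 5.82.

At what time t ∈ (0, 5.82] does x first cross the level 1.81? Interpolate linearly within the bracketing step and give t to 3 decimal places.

t = 4.426

t=0.000: state=(0.370)
step 1 (dt=0.02): k1=(0.149), k2=(0.149), k3=(0.149), k4=(0.150); state += dt/6·(k1+2k2+2k3+k4)
t=0.020: state=(0.373)
t=0.040: state=(0.376)
t=0.060: state=(0.379)
continuing one RK4 step at a time; state shown every 10 steps (Δt=0.2):
t=0.200: state=(0.401)
t=0.400: state=(0.434)
t=0.600: state=(0.470)
t=0.800: state=(0.508)
t=1.000: state=(0.550)
t=1.200: state=(0.594)
t=1.400: state=(0.641)
t=1.600: state=(0.692)
t=1.800: state=(0.746)
t=2.000: state=(0.803)
t=2.200: state=(0.864)
t=2.400: state=(0.929)
t=2.600: state=(0.998)
t=2.800: state=(1.071)
t=3.000: state=(1.148)
t=3.200: state=(1.228)
t=3.400: state=(1.313)
t=3.600: state=(1.402)
t=3.800: state=(1.495)
t=4.000: state=(1.592)
t=4.200: state=(1.692)
t=4.400: state=(1.796)
t=4.420: state=(1.807)
next step: t=4.440: state=(1.817) — x has crossed 1.81
linear interpolation between t=4.420 (1.80677) and t=4.440 (1.81739) → t≈4.426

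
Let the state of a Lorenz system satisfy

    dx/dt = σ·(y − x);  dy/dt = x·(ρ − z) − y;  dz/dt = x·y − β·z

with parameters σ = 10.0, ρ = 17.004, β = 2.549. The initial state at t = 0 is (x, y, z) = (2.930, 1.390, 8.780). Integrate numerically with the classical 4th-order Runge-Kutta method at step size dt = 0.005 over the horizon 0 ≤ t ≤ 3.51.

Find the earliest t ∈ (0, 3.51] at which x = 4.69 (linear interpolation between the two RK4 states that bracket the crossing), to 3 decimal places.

t=0.000: state=(2.930, 1.390, 8.780)
step 1 (dt=0.005): k1=(-15.400, 22.706, -18.308), k2=(-14.447, 22.465, -18.080), k3=(-14.477, 22.484, -18.080), k4=(-13.552, 22.257, -17.856); state += dt/6·(k1+2k2+2k3+k4)
t=0.005: state=(2.858, 1.502, 8.690)
t=0.010: state=(2.794, 1.613, 8.601)
t=0.015: state=(2.739, 1.721, 8.515)
continuing one RK4 step at a time; state shown every 40 steps (Δt=0.2):
t=0.200: state=(4.210, 6.351, 7.221)
t=0.220: state=(4.666, 7.075, 7.443)
next step: t=0.225: state=(4.788, 7.265, 7.517) — x has crossed 4.69
linear interpolation between t=0.220 (4.66553) and t=0.225 (4.78770) → t≈0.221

t = 0.221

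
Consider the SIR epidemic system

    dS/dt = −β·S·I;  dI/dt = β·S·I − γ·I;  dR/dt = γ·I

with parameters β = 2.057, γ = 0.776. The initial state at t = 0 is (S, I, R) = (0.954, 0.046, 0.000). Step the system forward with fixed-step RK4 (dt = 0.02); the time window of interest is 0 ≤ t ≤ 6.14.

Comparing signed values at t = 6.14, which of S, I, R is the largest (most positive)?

t=0.000: state=(0.954, 0.046, 0.000)
step 1 (dt=0.02): k1=(-0.090, 0.055, 0.036), k2=(-0.091, 0.055, 0.036), k3=(-0.091, 0.055, 0.036), k4=(-0.092, 0.056, 0.037); state += dt/6·(k1+2k2+2k3+k4)
t=0.020: state=(0.952, 0.047, 0.001)
t=0.040: state=(0.950, 0.048, 0.001)
t=0.060: state=(0.948, 0.049, 0.002)
continuing one RK4 step at a time; state shown every 10 steps (Δt=0.2):
t=0.200: state=(0.934, 0.058, 0.008)
t=0.400: state=(0.909, 0.073, 0.018)
t=0.600: state=(0.879, 0.090, 0.031)
t=0.800: state=(0.844, 0.110, 0.046)
t=1.000: state=(0.803, 0.132, 0.065)
t=1.200: state=(0.757, 0.156, 0.087)
t=1.400: state=(0.706, 0.180, 0.113)
t=1.600: state=(0.653, 0.204, 0.143)
t=1.800: state=(0.597, 0.226, 0.177)
t=2.000: state=(0.542, 0.245, 0.213)
t=2.200: state=(0.489, 0.259, 0.252)
t=2.400: state=(0.439, 0.268, 0.293)
t=2.600: state=(0.392, 0.272, 0.335)
t=2.800: state=(0.351, 0.272, 0.378)
t=3.000: state=(0.314, 0.267, 0.419)
t=3.200: state=(0.282, 0.258, 0.460)
t=3.400: state=(0.254, 0.247, 0.499)
t=3.600: state=(0.230, 0.233, 0.537)
t=3.800: state=(0.210, 0.219, 0.572)
t=4.000: state=(0.192, 0.203, 0.604)
t=4.200: state=(0.177, 0.188, 0.635)
t=4.400: state=(0.165, 0.173, 0.663)
t=4.600: state=(0.154, 0.158, 0.688)
t=4.800: state=(0.145, 0.144, 0.712)
t=5.000: state=(0.137, 0.130, 0.733)
t=5.200: state=(0.130, 0.118, 0.752)
t=5.400: state=(0.124, 0.106, 0.770)
t=5.600: state=(0.119, 0.096, 0.785)
t=5.800: state=(0.115, 0.086, 0.799)
t=6.000: state=(0.111, 0.077, 0.812)
t=6.140: state=(0.108, 0.071, 0.820)
compare at T: S=0.108, I=0.071, R=0.820

largest component: R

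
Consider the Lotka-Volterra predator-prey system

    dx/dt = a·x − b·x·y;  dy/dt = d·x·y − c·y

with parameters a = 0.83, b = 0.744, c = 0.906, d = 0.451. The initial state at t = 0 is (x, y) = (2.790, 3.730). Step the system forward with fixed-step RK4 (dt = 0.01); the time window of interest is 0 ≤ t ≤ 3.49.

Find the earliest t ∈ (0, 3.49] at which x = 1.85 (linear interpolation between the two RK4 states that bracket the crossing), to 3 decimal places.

t = 0.205

t=0.000: state=(2.790, 3.730)
step 1 (dt=0.01): k1=(-5.427, 1.314), k2=(-5.388, 1.271), k3=(-5.388, 1.271), k4=(-5.348, 1.228); state += dt/6·(k1+2k2+2k3+k4)
t=0.010: state=(2.736, 3.743)
t=0.020: state=(2.683, 3.755)
t=0.030: state=(2.631, 3.766)
continuing one RK4 step at a time; state shown every 20 steps (Δt=0.2):
t=0.200: state=(1.870, 3.830)
next step: t=0.210: state=(1.832, 3.827) — x has crossed 1.85
linear interpolation between t=0.200 (1.86957) and t=0.210 (1.83221) → t≈0.205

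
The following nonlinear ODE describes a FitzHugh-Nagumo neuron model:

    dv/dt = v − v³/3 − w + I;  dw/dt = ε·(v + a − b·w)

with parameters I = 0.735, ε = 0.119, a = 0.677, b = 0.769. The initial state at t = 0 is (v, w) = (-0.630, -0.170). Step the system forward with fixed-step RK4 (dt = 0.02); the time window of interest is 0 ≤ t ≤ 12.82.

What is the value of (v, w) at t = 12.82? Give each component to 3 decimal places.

t=0.000: state=(-0.630, -0.170)
step 1 (dt=0.02): k1=(0.358, 0.021), k2=(0.360, 0.022), k3=(0.360, 0.022), k4=(0.362, 0.022); state += dt/6·(k1+2k2+2k3+k4)
t=0.020: state=(-0.623, -0.170)
t=0.040: state=(-0.616, -0.169)
t=0.060: state=(-0.608, -0.169)
continuing one RK4 step at a time; state shown every 25 steps (Δt=0.5):
t=0.500: state=(-0.421, -0.154)
t=1.000: state=(-0.118, -0.124)
t=1.500: state=(0.347, -0.073)
t=2.000: state=(1.004, 0.008)
t=2.500: state=(1.595, 0.124)
t=3.000: state=(1.847, 0.260)
t=3.500: state=(1.887, 0.397)
t=4.000: state=(1.860, 0.528)
t=4.500: state=(1.816, 0.650)
t=5.000: state=(1.767, 0.765)
t=5.500: state=(1.715, 0.871)
t=6.000: state=(1.663, 0.970)
t=6.500: state=(1.610, 1.061)
t=7.000: state=(1.556, 1.145)
t=7.500: state=(1.500, 1.222)
t=8.000: state=(1.443, 1.292)
t=8.500: state=(1.384, 1.356)
t=9.000: state=(1.322, 1.414)
t=9.500: state=(1.257, 1.465)
t=10.000: state=(1.187, 1.510)
t=10.500: state=(1.111, 1.548)
t=11.000: state=(1.027, 1.581)
t=11.500: state=(0.930, 1.606)
t=12.000: state=(0.815, 1.625)
t=12.500: state=(0.670, 1.635)
t=12.820: state=(0.553, 1.636)

(v, w) = (0.553, 1.636)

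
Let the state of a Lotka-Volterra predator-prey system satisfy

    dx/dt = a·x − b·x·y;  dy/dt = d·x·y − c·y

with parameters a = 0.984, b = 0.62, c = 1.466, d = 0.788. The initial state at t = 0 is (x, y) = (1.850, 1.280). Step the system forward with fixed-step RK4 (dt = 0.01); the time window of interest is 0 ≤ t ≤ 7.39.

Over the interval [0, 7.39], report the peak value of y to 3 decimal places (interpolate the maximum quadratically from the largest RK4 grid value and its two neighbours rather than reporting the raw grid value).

max y = 1.940

t=0.000: state=(1.850, 1.280)
step 1 (dt=0.01): k1=(0.352, -0.010), k2=(0.353, -0.009), k3=(0.353, -0.009), k4=(0.353, -0.007); state += dt/6·(k1+2k2+2k3+k4)
t=0.010: state=(1.854, 1.280)
t=0.020: state=(1.857, 1.280)
t=0.030: state=(1.861, 1.280)
continuing one RK4 step at a time; state shown every 25 steps (Δt=0.25):
t=0.250: state=(1.939, 1.289)
t=0.500: state=(2.027, 1.320)
t=0.750: state=(2.104, 1.375)
t=1.000: state=(2.162, 1.452)
t=1.250: state=(2.192, 1.546)
t=1.500: state=(2.189, 1.651)
t=1.750: state=(2.150, 1.755)
t=2.000: state=(2.079, 1.846)
t=2.250: state=(1.986, 1.910)
t=2.500: state=(1.884, 1.939)
t=2.750: state=(1.785, 1.929)
t=3.000: state=(1.698, 1.884)
t=3.250: state=(1.630, 1.812)
t=3.500: state=(1.585, 1.723)
t=3.750: state=(1.564, 1.628)
t=4.000: state=(1.565, 1.535)
t=4.250: state=(1.588, 1.451)
t=4.500: state=(1.631, 1.381)
t=4.750: state=(1.692, 1.327)
t=5.000: state=(1.766, 1.293)
t=5.250: state=(1.851, 1.280)
t=5.500: state=(1.940, 1.289)
t=5.750: state=(2.028, 1.321)
t=6.000: state=(2.105, 1.376)
t=6.250: state=(2.163, 1.453)
t=6.500: state=(2.193, 1.547)
t=6.750: state=(2.189, 1.652)
t=7.000: state=(2.149, 1.756)
t=7.250: state=(2.078, 1.847)
t=7.390: state=(2.028, 1.887)
largest grid value and its neighbours: y(2.550)=1.93996, y(2.560)=1.93998, y(2.570)=1.93994
parabola through these three points peaks at t≈2.558 with y≈1.93998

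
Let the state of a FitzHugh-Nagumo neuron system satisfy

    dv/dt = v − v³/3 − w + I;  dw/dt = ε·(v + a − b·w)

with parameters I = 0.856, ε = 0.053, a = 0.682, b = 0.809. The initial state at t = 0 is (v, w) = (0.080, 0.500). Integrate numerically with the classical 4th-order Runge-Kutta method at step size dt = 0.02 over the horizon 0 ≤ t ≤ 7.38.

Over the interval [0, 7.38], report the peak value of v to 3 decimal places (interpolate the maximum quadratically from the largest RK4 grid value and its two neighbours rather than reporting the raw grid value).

t=0.000: state=(0.080, 0.500)
step 1 (dt=0.02): k1=(0.436, 0.019), k2=(0.440, 0.019), k3=(0.440, 0.019), k4=(0.444, 0.019); state += dt/6·(k1+2k2+2k3+k4)
t=0.020: state=(0.089, 0.500)
t=0.040: state=(0.098, 0.501)
t=0.060: state=(0.107, 0.501)
continuing one RK4 step at a time; state shown every 25 steps (Δt=0.5):
t=0.500: state=(0.357, 0.513)
t=1.000: state=(0.767, 0.534)
t=1.500: state=(1.244, 0.567)
t=2.000: state=(1.595, 0.611)
t=2.500: state=(1.749, 0.660)
t=3.000: state=(1.790, 0.710)
t=3.500: state=(1.788, 0.760)
t=4.000: state=(1.773, 0.809)
t=4.500: state=(1.753, 0.855)
t=5.000: state=(1.731, 0.901)
t=5.500: state=(1.709, 0.945)
t=6.000: state=(1.687, 0.987)
t=6.500: state=(1.665, 1.028)
t=7.000: state=(1.642, 1.067)
t=7.380: state=(1.625, 1.096)
largest grid value and its neighbours: v(3.180)=1.79186, v(3.200)=1.79187, v(3.220)=1.79185
parabola through these three points peaks at t≈3.198 with v≈1.79187

max v = 1.792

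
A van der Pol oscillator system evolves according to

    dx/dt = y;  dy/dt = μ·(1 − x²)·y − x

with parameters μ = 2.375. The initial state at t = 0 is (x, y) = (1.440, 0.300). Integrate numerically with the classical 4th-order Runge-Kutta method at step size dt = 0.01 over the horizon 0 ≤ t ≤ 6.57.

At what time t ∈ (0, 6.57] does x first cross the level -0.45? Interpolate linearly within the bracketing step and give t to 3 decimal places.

t = 2.048

t=0.000: state=(1.440, 0.300)
step 1 (dt=0.01): k1=(0.300, -2.205), k2=(0.289, -2.181), k3=(0.289, -2.181), k4=(0.278, -2.158); state += dt/6·(k1+2k2+2k3+k4)
t=0.010: state=(1.443, 0.278)
t=0.020: state=(1.446, 0.257)
t=0.030: state=(1.448, 0.236)
continuing one RK4 step at a time; state shown every 25 steps (Δt=0.25):
t=0.250: state=(1.458, -0.112)
t=0.500: state=(1.401, -0.328)
t=0.750: state=(1.300, -0.470)
t=1.000: state=(1.166, -0.612)
t=1.250: state=(0.990, -0.814)
t=1.500: state=(0.746, -1.172)
t=1.750: state=(0.372, -1.916)
t=2.000: state=(-0.278, -3.423)
t=2.040: state=(-0.421, -3.706)
next step: t=2.050: state=(-0.458, -3.773) — x has crossed -0.45
linear interpolation between t=2.040 (-0.42101) and t=2.050 (-0.45840) → t≈2.048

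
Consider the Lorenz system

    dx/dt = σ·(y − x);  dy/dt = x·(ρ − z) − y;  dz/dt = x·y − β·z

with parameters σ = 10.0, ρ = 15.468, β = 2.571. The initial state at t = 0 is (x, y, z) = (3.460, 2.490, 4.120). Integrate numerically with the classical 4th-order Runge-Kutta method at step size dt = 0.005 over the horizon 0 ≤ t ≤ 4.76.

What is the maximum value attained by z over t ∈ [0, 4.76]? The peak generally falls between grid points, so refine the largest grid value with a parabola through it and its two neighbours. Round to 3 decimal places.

max z = 22.193

t=0.000: state=(3.460, 2.490, 4.120)
step 1 (dt=0.005): k1=(-9.700, 36.774, -1.977), k2=(-8.538, 36.424, -1.709), k3=(-8.576, 36.455, -1.706), k4=(-7.448, 36.134, -1.439); state += dt/6·(k1+2k2+2k3+k4)
t=0.005: state=(3.417, 2.672, 4.111)
t=0.010: state=(3.385, 2.852, 4.106)
t=0.015: state=(3.364, 3.029, 4.102)
continuing one RK4 step at a time; state shown every 40 steps (Δt=0.2):
t=0.200: state=(6.938, 10.428, 7.631)
t=0.400: state=(10.304, 7.619, 21.947)
t=0.600: state=(2.856, 0.519, 16.076)
t=0.800: state=(1.089, 1.094, 9.776)
t=1.000: state=(1.978, 2.900, 6.293)
t=1.200: state=(5.486, 8.258, 7.027)
t=1.400: state=(10.360, 10.281, 19.034)
t=1.600: state=(4.631, 1.606, 17.811)
t=1.800: state=(1.854, 1.683, 11.218)
t=2.000: state=(2.801, 3.899, 7.648)
t=2.200: state=(6.609, 9.254, 9.570)
t=2.400: state=(9.389, 8.010, 19.571)
t=2.600: state=(4.192, 2.147, 16.266)
t=2.800: state=(2.654, 2.867, 10.793)
t=3.000: state=(4.477, 6.098, 8.872)
t=3.200: state=(8.425, 9.967, 14.398)
t=3.400: state=(7.073, 4.686, 18.670)
t=3.600: state=(3.586, 2.893, 13.673)
t=3.800: state=(3.926, 4.831, 10.245)
t=4.000: state=(6.836, 8.570, 12.012)
t=4.200: state=(8.117, 7.086, 17.884)
t=4.400: state=(4.869, 3.567, 15.578)
t=4.600: state=(4.035, 4.410, 11.760)
t=4.760: state=(5.408, 6.673, 11.207)
largest grid value and its neighbours: z(0.420)=22.18928, z(0.425)=22.19064, z(0.430)=22.17024
parabola through these three points peaks at t≈0.423 with z≈22.19273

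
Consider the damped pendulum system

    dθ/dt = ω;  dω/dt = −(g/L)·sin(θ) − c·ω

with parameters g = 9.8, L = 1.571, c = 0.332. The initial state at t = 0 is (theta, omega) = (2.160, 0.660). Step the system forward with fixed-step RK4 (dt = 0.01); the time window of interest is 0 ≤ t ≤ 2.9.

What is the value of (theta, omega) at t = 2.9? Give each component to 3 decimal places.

t=0.000: state=(2.160, 0.660)
step 1 (dt=0.01): k1=(0.660, -5.405), k2=(0.633, -5.385), k3=(0.633, -5.385), k4=(0.606, -5.365); state += dt/6·(k1+2k2+2k3+k4)
t=0.010: state=(2.166, 0.606)
t=0.020: state=(2.172, 0.553)
t=0.030: state=(2.177, 0.500)
continuing one RK4 step at a time; state shown every 10 steps (Δt=0.1):
t=0.100: state=(2.200, 0.137)
t=0.200: state=(2.188, -0.364)
t=0.300: state=(2.127, -0.862)
t=0.400: state=(2.015, -1.371)
t=0.500: state=(1.852, -1.898)
t=0.600: state=(1.635, -2.439)
t=0.700: state=(1.364, -2.970)
t=0.800: state=(1.043, -3.444)
t=0.900: state=(0.680, -3.795)
t=1.000: state=(0.290, -3.956)
t=1.100: state=(-0.103, -3.882)
t=1.200: state=(-0.478, -3.578)
t=1.300: state=(-0.813, -3.092)
t=1.400: state=(-1.093, -2.490)
t=1.500: state=(-1.309, -1.837)
t=1.600: state=(-1.460, -1.174)
t=1.700: state=(-1.544, -0.523)
t=1.800: state=(-1.565, 0.107)
t=1.900: state=(-1.524, 0.717)
t=2.000: state=(-1.422, 1.305)
t=2.100: state=(-1.264, 1.860)
t=2.200: state=(-1.052, 2.361)
t=2.300: state=(-0.795, 2.773)
t=2.400: state=(-0.502, 3.052)
t=2.500: state=(-0.190, 3.160)
t=2.600: state=(0.123, 3.076)
t=2.700: state=(0.419, 2.810)
t=2.800: state=(0.680, 2.396)
t=2.900: state=(0.895, 1.882)

(theta, omega) = (0.895, 1.882)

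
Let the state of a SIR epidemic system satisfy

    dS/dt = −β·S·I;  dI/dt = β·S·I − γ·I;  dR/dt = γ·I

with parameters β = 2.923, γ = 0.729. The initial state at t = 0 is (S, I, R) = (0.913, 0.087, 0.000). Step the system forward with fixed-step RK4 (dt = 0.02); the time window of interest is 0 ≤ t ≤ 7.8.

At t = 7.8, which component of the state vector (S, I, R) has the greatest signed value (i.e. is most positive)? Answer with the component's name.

t=0.000: state=(0.913, 0.087, 0.000)
step 1 (dt=0.02): k1=(-0.232, 0.169, 0.063), k2=(-0.236, 0.171, 0.065), k3=(-0.236, 0.171, 0.065), k4=(-0.240, 0.174, 0.066); state += dt/6·(k1+2k2+2k3+k4)
t=0.020: state=(0.908, 0.090, 0.001)
t=0.040: state=(0.903, 0.094, 0.003)
t=0.060: state=(0.898, 0.098, 0.004)
continuing one RK4 step at a time; state shown every 25 steps (Δt=0.5):
t=0.500: state=(0.743, 0.205, 0.051)
t=1.000: state=(0.493, 0.353, 0.154)
t=1.500: state=(0.275, 0.426, 0.299)
t=2.000: state=(0.149, 0.399, 0.452)
t=2.500: state=(0.088, 0.328, 0.585)
t=3.000: state=(0.057, 0.252, 0.690)
t=3.500: state=(0.042, 0.188, 0.770)
t=4.000: state=(0.033, 0.138, 0.829)
t=4.500: state=(0.028, 0.100, 0.872)
t=5.000: state=(0.024, 0.072, 0.903)
t=5.500: state=(0.022, 0.052, 0.926)
t=6.000: state=(0.021, 0.037, 0.942)
t=6.500: state=(0.020, 0.027, 0.953)
t=7.000: state=(0.019, 0.019, 0.962)
t=7.500: state=(0.019, 0.014, 0.968)
t=7.800: state=(0.019, 0.011, 0.970)
compare at T: S=0.019, I=0.011, R=0.970

largest component: R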